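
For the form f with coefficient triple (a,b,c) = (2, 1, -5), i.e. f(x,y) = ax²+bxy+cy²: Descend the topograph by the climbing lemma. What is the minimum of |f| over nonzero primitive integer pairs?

descent: ρ → (-5,-1,2)
descent: ρ → (2,5,-2)  [lands on river]
river: ρ → (-2,3,4)
river: ρ → (4,5,-1)
river: ρ → (-1,5,4)
river: ρ → (4,3,-2)
river: ρ → (-2,5,2)
river: ρ → (2,3,-4)
river: ρ → (-4,5,1)
river: ρ → (1,5,-4)
river: ρ → (-4,3,2)
closes: descent 2, river 10
min |a| on river = 1

1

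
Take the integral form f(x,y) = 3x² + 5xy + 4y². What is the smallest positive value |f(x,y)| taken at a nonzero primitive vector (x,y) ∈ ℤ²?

translate: b→-1 (≡5 mod 6), so (3,5,4)→(3,-1,2)
flip: (3,-1,2)→(2,1,3)
reduced (well bottom): (2,1,3) with a≤c, −a<b≤a
well minimum = a = 2

2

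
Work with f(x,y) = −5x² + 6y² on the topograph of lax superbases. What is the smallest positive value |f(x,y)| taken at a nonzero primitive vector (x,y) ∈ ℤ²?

descent: ρ → (6,0,-5)
descent: ρ → (-5,10,1)  [lands on river]
river: ρ → (1,10,-5)
closes: descent 2, river 2
min |a| on river = 1

1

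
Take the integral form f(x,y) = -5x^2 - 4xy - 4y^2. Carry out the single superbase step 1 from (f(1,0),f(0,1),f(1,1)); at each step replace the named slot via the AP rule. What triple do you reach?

start (-5,-4,-13) = (f(1,0),f(0,1),f(1,1))
replace slot 1: 2·((-4)+(-13)) − (-5) = -29 → (-29,-4,-13)

-29,-4,-13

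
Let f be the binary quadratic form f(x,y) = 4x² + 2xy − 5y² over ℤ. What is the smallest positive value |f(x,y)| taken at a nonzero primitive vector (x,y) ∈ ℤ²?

river: ρ → (-5,8,1)
river: ρ → (1,8,-5)
river: ρ → (-5,2,4)
river: ρ → (4,6,-3)
river: ρ → (-3,6,4)
river: ρ → (4,2,-5)
closes: descent 0, river 6
min |a| on river = 1

1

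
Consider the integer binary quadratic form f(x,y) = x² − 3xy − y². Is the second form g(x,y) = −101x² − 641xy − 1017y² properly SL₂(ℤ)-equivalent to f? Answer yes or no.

D₁ = 13, D₂ = 13
river cycle of f (length 2): (-1, 3, 1), (1, 3, -1)
river cycle of g (length 2): (1, 3, -1), (-1, 3, 1)
cycles coincide ⇒ equivalent

yes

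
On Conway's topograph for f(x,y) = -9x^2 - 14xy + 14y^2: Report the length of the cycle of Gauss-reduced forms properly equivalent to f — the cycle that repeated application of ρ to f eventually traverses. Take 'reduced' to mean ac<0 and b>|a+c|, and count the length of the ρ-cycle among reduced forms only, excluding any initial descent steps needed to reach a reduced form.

D = 700, ⌊√D⌋ = 26
descent: ρ → (14,14,-9)  [lands on river]
river: ρ → (-9,22,6)
river: ρ → (6,26,-1)
river: ρ → (-1,26,6)
river: ρ → (6,22,-9)
river: ρ → (-9,14,14)
ρ-cycle length = 6 (tail of 1 descent step not counted)

6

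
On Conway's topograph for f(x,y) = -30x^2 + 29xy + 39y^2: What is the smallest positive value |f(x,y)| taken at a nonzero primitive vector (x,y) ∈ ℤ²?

river: ρ → (39,49,-20)
river: ρ → (-20,71,6)
river: ρ → (6,73,-8)
river: ρ → (-8,71,15)
river: ρ → (15,49,-52)
river: ρ → (-52,55,12)
river: ρ → (12,65,-27)
river: ρ → (-27,43,34)
river: ρ → (34,25,-36)
river: ρ → (-36,47,23)
river: ρ → (23,45,-38)
river: ρ → (-38,31,30)
river: ρ → (30,29,-39)
river: ρ → (-39,49,20)
river: ρ → (20,71,-6)
river: ρ → (-6,73,8)
river: ρ → (8,71,-15)
river: ρ → (-15,49,52)
river: ρ → (52,55,-12)
river: ρ → (-12,65,27)
river: ρ → (27,43,-34)
river: ρ → (-34,25,36)
river: ρ → (36,47,-23)
river: ρ → (-23,45,38)
river: ρ → (38,31,-30)
river: ρ → (-30,29,39)
closes: descent 0, river 26
min |a| on river = 6

6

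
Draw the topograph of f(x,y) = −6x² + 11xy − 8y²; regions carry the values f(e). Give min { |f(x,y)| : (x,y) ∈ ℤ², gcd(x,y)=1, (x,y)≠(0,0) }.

translate: b→1 (≡-11 mod 12), so (6,-11,8)→(6,1,3)
flip: (6,1,3)→(3,-1,6)
reduced (well bottom): (3,-1,6) with a≤c, −a<b≤a
well minimum |f| = |-3| = 3 (negative-definite)

3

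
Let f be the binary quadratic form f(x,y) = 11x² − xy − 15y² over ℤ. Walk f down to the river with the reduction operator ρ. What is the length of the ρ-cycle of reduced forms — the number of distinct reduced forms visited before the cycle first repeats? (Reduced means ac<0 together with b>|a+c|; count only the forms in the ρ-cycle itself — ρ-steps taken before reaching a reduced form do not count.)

D = 661, ⌊√D⌋ = 25
descent: ρ → (-15,1,11)
descent: ρ → (11,21,-5)  [lands on river]
river: ρ → (-5,19,15)
river: ρ → (15,11,-9)
river: ρ → (-9,25,1)
river: ρ → (1,25,-9)
river: ρ → (-9,11,15)
river: ρ → (15,19,-5)
river: ρ → (-5,21,11)
river: ρ → (11,23,-3)
river: ρ → (-3,25,3)
river: ρ → (3,23,-11)
river: ρ → (-11,21,5)
river: ρ → (5,19,-15)
river: ρ → (-15,11,9)
river: ρ → (9,25,-1)
river: ρ → (-1,25,9)
river: ρ → (9,11,-15)
river: ρ → (-15,19,5)
river: ρ → (5,21,-11)
river: ρ → (-11,23,3)
river: ρ → (3,25,-3)
river: ρ → (-3,23,11)
ρ-cycle length = 22 (tail of 2 descent steps not counted)

22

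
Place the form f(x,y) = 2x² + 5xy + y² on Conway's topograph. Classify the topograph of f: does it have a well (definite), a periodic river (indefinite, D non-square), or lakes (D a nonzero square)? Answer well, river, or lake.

D = b²−4ac = 5² − 4·2·1 = 17
D > 0 non-square ⇒ indefinite ⇒ periodic river

river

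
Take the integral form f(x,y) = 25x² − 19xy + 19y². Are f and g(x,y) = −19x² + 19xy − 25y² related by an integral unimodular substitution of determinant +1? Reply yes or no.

D₁ = -1539, D₂ = -1539
f: flip: (25,-19,19)→(19,19,25)
f: reduced (well bottom): (19,19,25) with a≤c, −a<b≤a
g is negative-definite; reduce −g:
−g: translate: b→19 (≡-19 mod 38), so (19,-19,25)→(19,19,25)
−g: reduced (well bottom): (19,19,25) with a≤c, −a<b≤a
flip sign back: reduced form of g is (-19,-19,-25)
reduced forms (19, 19, 25) vs (-19, -19, -25) ⇒ inequivalent

no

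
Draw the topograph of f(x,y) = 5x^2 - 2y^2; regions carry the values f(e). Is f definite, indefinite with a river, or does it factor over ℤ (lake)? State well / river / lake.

D = b²−4ac = 0² − 4·5·(-2) = 40
D > 0 non-square ⇒ indefinite ⇒ periodic river

river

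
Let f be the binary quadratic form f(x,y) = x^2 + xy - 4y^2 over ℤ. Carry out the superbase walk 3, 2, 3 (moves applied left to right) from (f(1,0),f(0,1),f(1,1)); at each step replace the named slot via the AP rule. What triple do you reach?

start (1,-4,-2) = (f(1,0),f(0,1),f(1,1))
replace slot 3: 2·(1+(-4)) − (-2) = -4 → (1,-4,-4)
replace slot 2: 2·(1+(-4)) − (-4) = -2 → (1,-2,-4)
replace slot 3: 2·(1+(-2)) − (-4) = 2 → (1,-2,2)

1,-2,2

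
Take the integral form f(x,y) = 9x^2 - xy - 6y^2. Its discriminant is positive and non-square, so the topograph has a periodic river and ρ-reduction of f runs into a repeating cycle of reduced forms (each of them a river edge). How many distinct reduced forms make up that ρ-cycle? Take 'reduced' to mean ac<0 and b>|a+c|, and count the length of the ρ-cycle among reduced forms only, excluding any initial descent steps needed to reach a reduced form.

D = 217, ⌊√D⌋ = 14
descent: ρ → (-6,13,2)  [lands on river]
river: ρ → (2,11,-12)
river: ρ → (-12,13,1)
river: ρ → (1,13,-12)
river: ρ → (-12,11,2)
river: ρ → (2,13,-6)
river: ρ → (-6,11,4)
river: ρ → (4,13,-3)
river: ρ → (-3,11,8)
river: ρ → (8,5,-6)
river: ρ → (-6,7,7)
river: ρ → (7,7,-6)
river: ρ → (-6,5,8)
river: ρ → (8,11,-3)
river: ρ → (-3,13,4)
river: ρ → (4,11,-6)
ρ-cycle length = 16 (tail of 1 descent step not counted)

16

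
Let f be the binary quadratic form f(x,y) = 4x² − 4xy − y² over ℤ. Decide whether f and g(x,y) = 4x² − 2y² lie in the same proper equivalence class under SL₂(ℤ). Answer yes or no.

D₁ = 32, D₂ = 32
river cycle of f (length 2): (-1, 4, 4), (4, 4, -1)
river cycle of g (length 2): (-2, 4, 2), (2, 4, -2)
cycles differ ⇒ inequivalent

no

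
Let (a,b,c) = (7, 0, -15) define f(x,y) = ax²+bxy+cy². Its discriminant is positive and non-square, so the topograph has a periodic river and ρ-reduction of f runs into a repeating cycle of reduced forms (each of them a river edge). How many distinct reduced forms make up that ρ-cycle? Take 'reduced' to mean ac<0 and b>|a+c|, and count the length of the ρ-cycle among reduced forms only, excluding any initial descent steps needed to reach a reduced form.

D = 420, ⌊√D⌋ = 20
descent: ρ → (-15,0,7)
descent: ρ → (7,14,-8)  [lands on river]
river: ρ → (-8,18,3)
river: ρ → (3,18,-8)
river: ρ → (-8,14,7)
ρ-cycle length = 4 (tail of 2 descent steps not counted)

4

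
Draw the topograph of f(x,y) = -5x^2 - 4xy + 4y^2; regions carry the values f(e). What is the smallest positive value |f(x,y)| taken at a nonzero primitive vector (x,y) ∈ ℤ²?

descent: ρ → (4,4,-5)  [lands on river]
river: ρ → (-5,6,3)
river: ρ → (3,6,-5)
river: ρ → (-5,4,4)
closes: descent 1, river 4
min |a| on river = 3

3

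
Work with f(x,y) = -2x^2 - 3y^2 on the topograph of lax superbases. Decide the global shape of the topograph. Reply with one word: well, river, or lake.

D = b²−4ac = 0² − 4·(-2)·(-3) = -24
D < 0 ⇒ definite ⇒ every region one sign ⇒ single well

well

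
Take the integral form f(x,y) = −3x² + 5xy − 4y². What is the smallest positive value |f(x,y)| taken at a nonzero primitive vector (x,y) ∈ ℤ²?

translate: b→1 (≡-5 mod 6), so (3,-5,4)→(3,1,2)
flip: (3,1,2)→(2,-1,3)
reduced (well bottom): (2,-1,3) with a≤c, −a<b≤a
well minimum |f| = |-2| = 2 (negative-definite)

2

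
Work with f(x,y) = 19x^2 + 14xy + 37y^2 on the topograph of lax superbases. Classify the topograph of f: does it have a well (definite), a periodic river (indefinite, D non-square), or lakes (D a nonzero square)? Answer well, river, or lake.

D = b²−4ac = 14² − 4·19·37 = -2616
D < 0 ⇒ definite ⇒ every region one sign ⇒ single well

well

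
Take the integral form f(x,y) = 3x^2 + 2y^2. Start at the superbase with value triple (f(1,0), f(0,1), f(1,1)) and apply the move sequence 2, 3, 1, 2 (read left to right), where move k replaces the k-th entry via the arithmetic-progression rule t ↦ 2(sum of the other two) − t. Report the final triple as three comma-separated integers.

start (3,2,5) = (f(1,0),f(0,1),f(1,1))
replace slot 2: 2·(3+5) − 2 = 14 → (3,14,5)
replace slot 3: 2·(3+14) − 5 = 29 → (3,14,29)
replace slot 1: 2·(14+29) − 3 = 83 → (83,14,29)
replace slot 2: 2·(83+29) − 14 = 210 → (83,210,29)

83,210,29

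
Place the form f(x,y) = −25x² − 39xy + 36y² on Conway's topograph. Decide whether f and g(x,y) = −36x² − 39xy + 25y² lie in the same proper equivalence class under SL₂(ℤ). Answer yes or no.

D₁ = 5121, D₂ = 5121
river cycle of f (length 80): (36, 39, -25), (-25, 61, 14), (14, 51, -45), (-45, 39, 20), (20, 41, -43), (-43, 45, 18), (18, 63, -16), (-16, 65, 14), (14, 47, -52), (-52, 57, 9), … (70 more)
river cycle of g (length 80): (25, 39, -36), (-36, 33, 28), (28, 23, -41), (-41, 59, 10), (10, 61, -35), (-35, 9, 36), (36, 63, -8), (-8, 65, 28), (28, 47, -26), (-26, 57, 18), … (70 more)
cycles differ ⇒ inequivalent

no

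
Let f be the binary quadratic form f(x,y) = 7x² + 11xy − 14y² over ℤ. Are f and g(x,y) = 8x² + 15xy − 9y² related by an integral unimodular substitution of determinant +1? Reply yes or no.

D₁ = 513, D₂ = 513
river cycle of f (length 16): (-14, 17, 4), (4, 15, -18), (-18, 21, 1), (1, 21, -18), (-18, 15, 4), (4, 17, -14), (-14, 11, 7), (7, 17, -8), (-8, 15, 9), (9, 21, -2), … (6 more)
river cycle of g (length 16): (-9, 21, 2), (2, 19, -19), (-19, 19, 2), (2, 21, -9), (-9, 15, 8), (8, 17, -7), (-7, 11, 14), (14, 17, -4), (-4, 15, 18), (18, 21, -1), … (6 more)
cycles differ ⇒ inequivalent

no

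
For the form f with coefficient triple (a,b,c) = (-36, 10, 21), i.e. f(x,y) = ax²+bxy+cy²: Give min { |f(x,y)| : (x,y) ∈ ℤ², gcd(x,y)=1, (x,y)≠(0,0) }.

descent: ρ → (21,32,-25)  [lands on river]
river: ρ → (-25,18,28)
river: ρ → (28,38,-15)
river: ρ → (-15,52,7)
river: ρ → (7,46,-36)
river: ρ → (-36,26,17)
river: ρ → (17,42,-20)
river: ρ → (-20,38,21)
river: ρ → (21,46,-12)
river: ρ → (-12,50,13)
river: ρ → (13,54,-4)
river: ρ → (-4,50,39)
river: ρ → (39,28,-15)
river: ρ → (-15,32,35)
river: ρ → (35,38,-12)
river: ρ → (-12,34,41)
river: ρ → (41,48,-5)
river: ρ → (-5,52,21)
closes: descent 1, river 18
min |a| on river = 4

4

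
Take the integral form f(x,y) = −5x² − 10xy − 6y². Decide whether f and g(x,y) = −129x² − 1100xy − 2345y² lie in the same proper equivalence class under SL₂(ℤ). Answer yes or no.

D₁ = -20, D₂ = -20
f is negative-definite; reduce −f:
−f: translate: b→0 (≡10 mod 10), so (5,10,6)→(5,0,1)
−f: flip: (5,0,1)→(1,0,5)
−f: reduced (well bottom): (1,0,5) with a≤c, −a<b≤a
flip sign back: reduced form of f is (-1,0,-5)
g is negative-definite; reduce −g:
−g: translate: b→68 (≡1100 mod 258), so (129,1100,2345)→(129,68,9)
−g: flip: (129,68,9)→(9,-68,129)
−g: translate: b→4 (≡-68 mod 18), so (9,-68,129)→(9,4,1)
−g: flip: (9,4,1)→(1,-4,9)
−g: translate: b→0 (≡-4 mod 2), so (1,-4,9)→(1,0,5)
−g: reduced (well bottom): (1,0,5) with a≤c, −a<b≤a
flip sign back: reduced form of g is (-1,0,-5)
reduced forms (-1, 0, -5) vs (-1, 0, -5) ⇒ equivalent

yes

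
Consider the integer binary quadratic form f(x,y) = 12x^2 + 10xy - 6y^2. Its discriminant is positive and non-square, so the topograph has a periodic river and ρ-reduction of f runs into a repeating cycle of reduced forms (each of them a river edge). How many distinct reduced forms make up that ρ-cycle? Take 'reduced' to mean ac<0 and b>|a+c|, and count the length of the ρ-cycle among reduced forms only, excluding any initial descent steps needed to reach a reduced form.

D = 388, ⌊√D⌋ = 19
river: ρ → (-6,14,8)
river: ρ → (8,18,-2)
river: ρ → (-2,18,8)
river: ρ → (8,14,-6)
river: ρ → (-6,10,12)
river: ρ → (12,14,-4)
river: ρ → (-4,18,4)
river: ρ → (4,14,-12)
river: ρ → (-12,10,6)
river: ρ → (6,14,-8)
river: ρ → (-8,18,2)
river: ρ → (2,18,-8)
river: ρ → (-8,14,6)
river: ρ → (6,10,-12)
river: ρ → (-12,14,4)
river: ρ → (4,18,-4)
river: ρ → (-4,14,12)
river: ρ → (12,10,-6)
ρ-cycle length = 18 (tail of 0 descent steps not counted)

18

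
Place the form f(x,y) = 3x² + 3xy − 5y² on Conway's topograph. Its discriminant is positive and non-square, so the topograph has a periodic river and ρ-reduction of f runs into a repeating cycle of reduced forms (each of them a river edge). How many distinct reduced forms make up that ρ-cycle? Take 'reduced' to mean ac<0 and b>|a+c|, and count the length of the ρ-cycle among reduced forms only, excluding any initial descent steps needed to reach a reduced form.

D = 69, ⌊√D⌋ = 8
river: ρ → (-5,7,1)
river: ρ → (1,7,-5)
river: ρ → (-5,3,3)
river: ρ → (3,3,-5)
ρ-cycle length = 4 (tail of 0 descent steps not counted)

4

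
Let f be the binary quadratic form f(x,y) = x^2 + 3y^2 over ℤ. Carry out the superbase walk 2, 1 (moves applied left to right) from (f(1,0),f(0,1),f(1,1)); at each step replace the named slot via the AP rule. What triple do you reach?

start (1,3,4) = (f(1,0),f(0,1),f(1,1))
replace slot 2: 2·(1+4) − 3 = 7 → (1,7,4)
replace slot 1: 2·(7+4) − 1 = 21 → (21,7,4)

21,7,4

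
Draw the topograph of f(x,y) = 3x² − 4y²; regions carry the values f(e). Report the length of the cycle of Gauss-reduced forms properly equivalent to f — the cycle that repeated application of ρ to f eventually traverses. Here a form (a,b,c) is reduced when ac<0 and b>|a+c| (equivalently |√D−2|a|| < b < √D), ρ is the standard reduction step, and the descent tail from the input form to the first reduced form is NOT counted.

D = 48, ⌊√D⌋ = 6
descent: ρ → (-4,0,3)
descent: ρ → (3,6,-1)  [lands on river]
river: ρ → (-1,6,3)
ρ-cycle length = 2 (tail of 2 descent steps not counted)

2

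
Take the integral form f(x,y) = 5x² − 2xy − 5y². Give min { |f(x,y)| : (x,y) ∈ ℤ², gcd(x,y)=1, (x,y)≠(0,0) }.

descent: ρ → (-5,2,5)  [lands on river]
river: ρ → (5,8,-2)
river: ρ → (-2,8,5)
river: ρ → (5,2,-5)
river: ρ → (-5,8,2)
river: ρ → (2,8,-5)
closes: descent 1, river 6
min |a| on river = 2

2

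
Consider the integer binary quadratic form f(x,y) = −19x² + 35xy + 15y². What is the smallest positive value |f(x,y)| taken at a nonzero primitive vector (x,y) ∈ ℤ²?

river: ρ → (15,25,-29)
river: ρ → (-29,33,11)
river: ρ → (11,33,-29)
river: ρ → (-29,25,15)
river: ρ → (15,35,-19)
river: ρ → (-19,41,9)
river: ρ → (9,31,-39)
river: ρ → (-39,47,1)
river: ρ → (1,47,-39)
river: ρ → (-39,31,9)
river: ρ → (9,41,-19)
river: ρ → (-19,35,15)
closes: descent 0, river 12
min |a| on river = 1

1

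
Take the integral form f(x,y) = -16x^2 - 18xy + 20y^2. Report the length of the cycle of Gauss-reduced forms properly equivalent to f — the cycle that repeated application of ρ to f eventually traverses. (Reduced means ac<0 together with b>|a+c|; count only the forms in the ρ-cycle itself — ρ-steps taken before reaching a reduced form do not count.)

D = 1604, ⌊√D⌋ = 40
descent: ρ → (20,18,-16)  [lands on river]
river: ρ → (-16,14,22)
river: ρ → (22,30,-8)
river: ρ → (-8,34,14)
river: ρ → (14,22,-20)
river: ρ → (-20,18,16)
river: ρ → (16,14,-22)
river: ρ → (-22,30,8)
river: ρ → (8,34,-14)
river: ρ → (-14,22,20)
ρ-cycle length = 10 (tail of 1 descent step not counted)

10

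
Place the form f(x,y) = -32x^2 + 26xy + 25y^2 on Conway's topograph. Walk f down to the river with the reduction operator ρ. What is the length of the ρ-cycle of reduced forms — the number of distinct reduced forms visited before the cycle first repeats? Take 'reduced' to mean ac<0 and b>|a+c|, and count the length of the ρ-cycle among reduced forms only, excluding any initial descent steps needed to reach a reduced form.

D = 3876, ⌊√D⌋ = 62
river: ρ → (25,24,-33)
river: ρ → (-33,42,16)
river: ρ → (16,54,-15)
river: ρ → (-15,36,43)
river: ρ → (43,50,-8)
river: ρ → (-8,62,1)
river: ρ → (1,62,-8)
river: ρ → (-8,50,43)
river: ρ → (43,36,-15)
river: ρ → (-15,54,16)
river: ρ → (16,42,-33)
river: ρ → (-33,24,25)
river: ρ → (25,26,-32)
river: ρ → (-32,38,19)
river: ρ → (19,38,-32)
river: ρ → (-32,26,25)
ρ-cycle length = 16 (tail of 0 descent steps not counted)

16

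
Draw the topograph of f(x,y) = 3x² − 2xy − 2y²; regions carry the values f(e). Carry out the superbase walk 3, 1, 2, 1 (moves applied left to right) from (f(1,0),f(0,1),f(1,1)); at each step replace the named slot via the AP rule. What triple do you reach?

start (3,-2,-1) = (f(1,0),f(0,1),f(1,1))
replace slot 3: 2·(3+(-2)) − (-1) = 3 → (3,-2,3)
replace slot 1: 2·((-2)+3) − 3 = -1 → (-1,-2,3)
replace slot 2: 2·((-1)+3) − (-2) = 6 → (-1,6,3)
replace slot 1: 2·(6+3) − (-1) = 19 → (19,6,3)

19,6,3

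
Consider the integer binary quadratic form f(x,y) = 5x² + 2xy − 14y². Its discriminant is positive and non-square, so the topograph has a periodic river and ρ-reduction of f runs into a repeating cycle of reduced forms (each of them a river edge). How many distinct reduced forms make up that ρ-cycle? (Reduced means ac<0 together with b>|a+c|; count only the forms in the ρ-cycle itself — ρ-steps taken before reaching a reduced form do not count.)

D = 284, ⌊√D⌋ = 16
descent: ρ → (-14,-2,5)
descent: ρ → (5,12,-7)  [lands on river]
river: ρ → (-7,16,1)
river: ρ → (1,16,-7)
river: ρ → (-7,12,5)
river: ρ → (5,8,-11)
river: ρ → (-11,14,2)
river: ρ → (2,14,-11)
river: ρ → (-11,8,5)
ρ-cycle length = 8 (tail of 2 descent steps not counted)

8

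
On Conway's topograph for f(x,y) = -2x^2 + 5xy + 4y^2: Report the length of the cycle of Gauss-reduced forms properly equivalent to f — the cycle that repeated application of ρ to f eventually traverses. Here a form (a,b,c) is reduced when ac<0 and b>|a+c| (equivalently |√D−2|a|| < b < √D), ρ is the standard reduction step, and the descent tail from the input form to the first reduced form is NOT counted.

D = 57, ⌊√D⌋ = 7
river: ρ → (4,3,-3)
river: ρ → (-3,3,4)
river: ρ → (4,5,-2)
river: ρ → (-2,7,1)
river: ρ → (1,7,-2)
river: ρ → (-2,5,4)
ρ-cycle length = 6 (tail of 0 descent steps not counted)

6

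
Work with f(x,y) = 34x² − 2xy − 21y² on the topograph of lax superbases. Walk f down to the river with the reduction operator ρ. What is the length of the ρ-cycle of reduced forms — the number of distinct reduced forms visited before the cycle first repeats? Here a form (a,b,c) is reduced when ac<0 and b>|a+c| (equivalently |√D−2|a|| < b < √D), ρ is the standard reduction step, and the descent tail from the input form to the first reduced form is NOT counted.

D = 2860, ⌊√D⌋ = 53
descent: ρ → (-21,44,11)  [lands on river]
river: ρ → (11,44,-21)
river: ρ → (-21,40,15)
river: ρ → (15,50,-6)
river: ρ → (-6,46,31)
river: ρ → (31,16,-21)
river: ρ → (-21,26,26)
river: ρ → (26,26,-21)
river: ρ → (-21,16,31)
river: ρ → (31,46,-6)
river: ρ → (-6,50,15)
river: ρ → (15,40,-21)
ρ-cycle length = 12 (tail of 1 descent step not counted)

12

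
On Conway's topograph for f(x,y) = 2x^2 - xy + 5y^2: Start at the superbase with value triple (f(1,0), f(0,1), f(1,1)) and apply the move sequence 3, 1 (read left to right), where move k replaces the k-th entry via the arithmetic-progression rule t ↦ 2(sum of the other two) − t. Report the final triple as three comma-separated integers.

start (2,5,6) = (f(1,0),f(0,1),f(1,1))
replace slot 3: 2·(2+5) − 6 = 8 → (2,5,8)
replace slot 1: 2·(5+8) − 2 = 24 → (24,5,8)

24,5,8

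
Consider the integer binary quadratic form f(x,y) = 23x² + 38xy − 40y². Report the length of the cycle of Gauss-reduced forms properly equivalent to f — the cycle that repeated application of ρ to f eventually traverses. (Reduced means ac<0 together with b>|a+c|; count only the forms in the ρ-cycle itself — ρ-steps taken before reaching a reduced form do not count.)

D = 5124, ⌊√D⌋ = 71
river: ρ → (-40,42,21)
river: ρ → (21,42,-40)
river: ρ → (-40,38,23)
river: ρ → (23,54,-24)
river: ρ → (-24,42,35)
river: ρ → (35,28,-31)
river: ρ → (-31,34,32)
river: ρ → (32,30,-33)
river: ρ → (-33,36,29)
river: ρ → (29,22,-40)
river: ρ → (-40,58,11)
river: ρ → (11,52,-55)
river: ρ → (-55,58,8)
river: ρ → (8,70,-7)
river: ρ → (-7,70,8)
river: ρ → (8,58,-55)
river: ρ → (-55,52,11)
river: ρ → (11,58,-40)
river: ρ → (-40,22,29)
river: ρ → (29,36,-33)
river: ρ → (-33,30,32)
river: ρ → (32,34,-31)
river: ρ → (-31,28,35)
river: ρ → (35,42,-24)
river: ρ → (-24,54,23)
river: ρ → (23,38,-40)
ρ-cycle length = 26 (tail of 0 descent steps not counted)

26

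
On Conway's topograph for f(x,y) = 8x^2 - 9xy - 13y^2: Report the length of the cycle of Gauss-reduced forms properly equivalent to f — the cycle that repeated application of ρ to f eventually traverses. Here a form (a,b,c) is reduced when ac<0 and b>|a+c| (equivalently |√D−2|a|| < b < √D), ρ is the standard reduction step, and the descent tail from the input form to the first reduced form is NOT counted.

D = 497, ⌊√D⌋ = 22
descent: ρ → (-13,9,8)  [lands on river]
river: ρ → (8,7,-14)
river: ρ → (-14,21,1)
river: ρ → (1,21,-14)
river: ρ → (-14,7,8)
river: ρ → (8,9,-13)
river: ρ → (-13,17,4)
river: ρ → (4,15,-17)
river: ρ → (-17,19,2)
river: ρ → (2,21,-7)
river: ρ → (-7,21,2)
river: ρ → (2,19,-17)
river: ρ → (-17,15,4)
river: ρ → (4,17,-13)
ρ-cycle length = 14 (tail of 1 descent step not counted)

14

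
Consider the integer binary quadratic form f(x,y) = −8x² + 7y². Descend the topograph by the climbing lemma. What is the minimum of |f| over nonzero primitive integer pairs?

descent: ρ → (7,14,-1)  [lands on river]
river: ρ → (-1,14,7)
closes: descent 1, river 2
min |a| on river = 1

1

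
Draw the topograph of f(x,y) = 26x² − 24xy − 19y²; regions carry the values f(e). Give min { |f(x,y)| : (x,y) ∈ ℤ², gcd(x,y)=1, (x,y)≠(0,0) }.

descent: ρ → (-19,24,26)  [lands on river]
river: ρ → (26,28,-17)
river: ρ → (-17,40,14)
river: ρ → (14,44,-11)
river: ρ → (-11,44,14)
river: ρ → (14,40,-17)
river: ρ → (-17,28,26)
river: ρ → (26,24,-19)
river: ρ → (-19,14,31)
river: ρ → (31,48,-2)
river: ρ → (-2,48,31)
river: ρ → (31,14,-19)
closes: descent 1, river 12
min |a| on river = 2

2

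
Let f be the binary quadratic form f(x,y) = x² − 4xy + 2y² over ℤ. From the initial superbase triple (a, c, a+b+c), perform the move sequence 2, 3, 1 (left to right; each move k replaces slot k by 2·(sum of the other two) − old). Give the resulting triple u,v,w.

start (1,2,-1) = (f(1,0),f(0,1),f(1,1))
replace slot 2: 2·(1+(-1)) − 2 = -2 → (1,-2,-1)
replace slot 3: 2·(1+(-2)) − (-1) = -1 → (1,-2,-1)
replace slot 1: 2·((-2)+(-1)) − 1 = -7 → (-7,-2,-1)

-7,-2,-1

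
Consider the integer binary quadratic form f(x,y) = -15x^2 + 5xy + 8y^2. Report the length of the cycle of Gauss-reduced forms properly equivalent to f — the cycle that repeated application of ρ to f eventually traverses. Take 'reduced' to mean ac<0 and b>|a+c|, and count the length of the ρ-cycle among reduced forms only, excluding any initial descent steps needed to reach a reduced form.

D = 505, ⌊√D⌋ = 22
descent: ρ → (8,11,-12)  [lands on river]
river: ρ → (-12,13,7)
river: ρ → (7,15,-10)
river: ρ → (-10,5,12)
river: ρ → (12,19,-3)
river: ρ → (-3,17,18)
river: ρ → (18,19,-2)
river: ρ → (-2,21,8)
ρ-cycle length = 8 (tail of 1 descent step not counted)

8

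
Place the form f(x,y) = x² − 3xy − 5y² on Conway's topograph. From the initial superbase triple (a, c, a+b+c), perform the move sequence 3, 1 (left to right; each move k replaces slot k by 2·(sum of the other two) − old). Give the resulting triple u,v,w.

start (1,-5,-7) = (f(1,0),f(0,1),f(1,1))
replace slot 3: 2·(1+(-5)) − (-7) = -1 → (1,-5,-1)
replace slot 1: 2·((-5)+(-1)) − 1 = -13 → (-13,-5,-1)

-13,-5,-1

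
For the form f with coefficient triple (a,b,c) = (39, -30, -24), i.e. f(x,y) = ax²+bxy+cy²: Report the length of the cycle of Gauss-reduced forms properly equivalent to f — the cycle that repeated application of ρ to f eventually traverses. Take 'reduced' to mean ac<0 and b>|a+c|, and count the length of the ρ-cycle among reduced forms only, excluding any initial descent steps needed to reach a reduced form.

D = 4644, ⌊√D⌋ = 68
descent: ρ → (-24,30,39)  [lands on river]
river: ρ → (39,48,-15)
river: ρ → (-15,42,48)
river: ρ → (48,54,-9)
river: ρ → (-9,54,48)
river: ρ → (48,42,-15)
river: ρ → (-15,48,39)
river: ρ → (39,30,-24)
river: ρ → (-24,66,3)
river: ρ → (3,66,-24)
ρ-cycle length = 10 (tail of 1 descent step not counted)

10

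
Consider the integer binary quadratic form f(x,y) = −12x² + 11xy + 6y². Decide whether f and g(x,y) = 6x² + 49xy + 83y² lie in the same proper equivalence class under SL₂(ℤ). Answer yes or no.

D₁ = 409, D₂ = 409
river cycle of f (length 54): (6, 13, -10), (-10, 7, 9), (9, 11, -8), (-8, 5, 12), (12, 19, -1), (-1, 19, 12), (12, 5, -8), (-8, 11, 9), (9, 7, -10), (-10, 13, 6), … (44 more)
river cycle of g (length 54): (6, 13, -10), (-10, 7, 9), (9, 11, -8), (-8, 5, 12), (12, 19, -1), (-1, 19, 12), (12, 5, -8), (-8, 11, 9), (9, 7, -10), (-10, 13, 6), … (44 more)
cycles coincide ⇒ equivalent

yes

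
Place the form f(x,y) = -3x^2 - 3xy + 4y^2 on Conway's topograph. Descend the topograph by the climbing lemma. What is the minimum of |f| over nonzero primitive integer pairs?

descent: ρ → (4,3,-3)  [lands on river]
river: ρ → (-3,3,4)
river: ρ → (4,5,-2)
river: ρ → (-2,7,1)
river: ρ → (1,7,-2)
river: ρ → (-2,5,4)
closes: descent 1, river 6
min |a| on river = 1

1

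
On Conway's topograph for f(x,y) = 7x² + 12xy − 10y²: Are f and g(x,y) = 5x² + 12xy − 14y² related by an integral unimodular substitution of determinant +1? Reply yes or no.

D₁ = 424, D₂ = 424
river cycle of f (length 18): (-10, 8, 9), (9, 10, -9), (-9, 8, 10), (10, 12, -7), (-7, 16, 6), (6, 20, -1), (-1, 20, 6), (6, 16, -7), (-7, 12, 10), (10, 8, -9), … (8 more)
river cycle of g (length 14): (-14, 16, 3), (3, 20, -2), (-2, 20, 3), (3, 16, -14), (-14, 12, 5), (5, 18, -5), (-5, 12, 14), (14, 16, -3), (-3, 20, 2), (2, 20, -3), … (4 more)
cycles differ ⇒ inequivalent

no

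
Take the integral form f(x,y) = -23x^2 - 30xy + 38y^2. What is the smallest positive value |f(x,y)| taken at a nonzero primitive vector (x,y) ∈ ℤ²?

descent: ρ → (38,30,-23)  [lands on river]
river: ρ → (-23,62,6)
river: ρ → (6,58,-43)
river: ρ → (-43,28,21)
river: ρ → (21,56,-15)
river: ρ → (-15,64,5)
river: ρ → (5,66,-2)
river: ρ → (-2,66,5)
river: ρ → (5,64,-15)
river: ρ → (-15,56,21)
river: ρ → (21,28,-43)
river: ρ → (-43,58,6)
river: ρ → (6,62,-23)
river: ρ → (-23,30,38)
river: ρ → (38,46,-15)
river: ρ → (-15,44,41)
river: ρ → (41,38,-18)
river: ρ → (-18,34,45)
river: ρ → (45,56,-7)
river: ρ → (-7,56,45)
river: ρ → (45,34,-18)
river: ρ → (-18,38,41)
river: ρ → (41,44,-15)
river: ρ → (-15,46,38)
closes: descent 1, river 24
min |a| on river = 2

2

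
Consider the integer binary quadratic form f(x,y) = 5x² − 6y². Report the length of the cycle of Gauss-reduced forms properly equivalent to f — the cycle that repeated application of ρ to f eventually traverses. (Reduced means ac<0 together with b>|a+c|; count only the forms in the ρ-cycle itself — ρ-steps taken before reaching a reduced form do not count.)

D = 120, ⌊√D⌋ = 10
descent: ρ → (-6,0,5)
descent: ρ → (5,10,-1)  [lands on river]
river: ρ → (-1,10,5)
ρ-cycle length = 2 (tail of 2 descent steps not counted)

2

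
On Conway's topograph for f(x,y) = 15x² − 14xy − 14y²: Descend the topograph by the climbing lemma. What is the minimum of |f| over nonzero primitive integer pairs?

descent: ρ → (-14,14,15)  [lands on river]
river: ρ → (15,16,-13)
river: ρ → (-13,10,18)
river: ρ → (18,26,-5)
river: ρ → (-5,24,23)
river: ρ → (23,22,-6)
river: ρ → (-6,26,15)
river: ρ → (15,4,-17)
river: ρ → (-17,30,2)
river: ρ → (2,30,-17)
river: ρ → (-17,4,15)
river: ρ → (15,26,-6)
river: ρ → (-6,22,23)
river: ρ → (23,24,-5)
river: ρ → (-5,26,18)
river: ρ → (18,10,-13)
river: ρ → (-13,16,15)
river: ρ → (15,14,-14)
closes: descent 1, river 18
min |a| on river = 2

2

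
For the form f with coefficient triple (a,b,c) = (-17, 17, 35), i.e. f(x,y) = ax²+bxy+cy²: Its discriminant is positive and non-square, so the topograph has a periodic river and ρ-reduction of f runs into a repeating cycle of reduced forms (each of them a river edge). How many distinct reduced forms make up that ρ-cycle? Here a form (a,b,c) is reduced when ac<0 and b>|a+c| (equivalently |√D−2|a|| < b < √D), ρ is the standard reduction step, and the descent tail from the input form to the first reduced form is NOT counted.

D = 2669, ⌊√D⌋ = 51
descent: ρ → (35,-17,-17)
descent: ρ → (-17,51,1)  [lands on river]
river: ρ → (1,51,-17)
ρ-cycle length = 2 (tail of 2 descent steps not counted)

2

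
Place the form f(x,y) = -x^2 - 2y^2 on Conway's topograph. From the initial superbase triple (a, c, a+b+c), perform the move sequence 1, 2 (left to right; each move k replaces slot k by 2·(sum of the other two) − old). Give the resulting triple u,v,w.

start (-1,-2,-3) = (f(1,0),f(0,1),f(1,1))
replace slot 1: 2·((-2)+(-3)) − (-1) = -9 → (-9,-2,-3)
replace slot 2: 2·((-9)+(-3)) − (-2) = -22 → (-9,-22,-3)

-9,-22,-3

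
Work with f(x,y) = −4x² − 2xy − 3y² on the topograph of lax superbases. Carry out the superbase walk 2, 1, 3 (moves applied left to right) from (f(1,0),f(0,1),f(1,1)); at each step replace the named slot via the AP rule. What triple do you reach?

start (-4,-3,-9) = (f(1,0),f(0,1),f(1,1))
replace slot 2: 2·((-4)+(-9)) − (-3) = -23 → (-4,-23,-9)
replace slot 1: 2·((-23)+(-9)) − (-4) = -60 → (-60,-23,-9)
replace slot 3: 2·((-60)+(-23)) − (-9) = -157 → (-60,-23,-157)

-60,-23,-157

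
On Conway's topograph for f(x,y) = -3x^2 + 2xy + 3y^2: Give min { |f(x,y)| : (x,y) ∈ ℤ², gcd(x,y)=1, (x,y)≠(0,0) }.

river: ρ → (3,4,-2)
river: ρ → (-2,4,3)
river: ρ → (3,2,-3)
river: ρ → (-3,4,2)
river: ρ → (2,4,-3)
river: ρ → (-3,2,3)
closes: descent 0, river 6
min |a| on river = 2

2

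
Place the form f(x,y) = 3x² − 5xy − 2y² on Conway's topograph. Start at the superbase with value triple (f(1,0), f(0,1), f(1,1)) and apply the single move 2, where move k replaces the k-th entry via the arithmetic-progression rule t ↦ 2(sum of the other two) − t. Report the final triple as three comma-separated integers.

start (3,-2,-4) = (f(1,0),f(0,1),f(1,1))
replace slot 2: 2·(3+(-4)) − (-2) = 0 → (3,0,-4)

3,0,-4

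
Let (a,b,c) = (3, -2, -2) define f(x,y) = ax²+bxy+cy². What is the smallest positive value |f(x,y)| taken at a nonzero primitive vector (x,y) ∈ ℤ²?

descent: ρ → (-2,2,3)  [lands on river]
river: ρ → (3,4,-1)
river: ρ → (-1,4,3)
river: ρ → (3,2,-2)
closes: descent 1, river 4
min |a| on river = 1

1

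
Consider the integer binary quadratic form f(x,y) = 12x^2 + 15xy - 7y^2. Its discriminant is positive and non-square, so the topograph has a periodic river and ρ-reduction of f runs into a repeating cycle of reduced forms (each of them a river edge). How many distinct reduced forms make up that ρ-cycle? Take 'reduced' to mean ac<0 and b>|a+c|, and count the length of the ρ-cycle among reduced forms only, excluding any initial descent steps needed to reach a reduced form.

D = 561, ⌊√D⌋ = 23
river: ρ → (-7,13,14)
river: ρ → (14,15,-6)
river: ρ → (-6,21,5)
river: ρ → (5,19,-10)
river: ρ → (-10,21,3)
river: ρ → (3,21,-10)
river: ρ → (-10,19,5)
river: ρ → (5,21,-6)
river: ρ → (-6,15,14)
river: ρ → (14,13,-7)
river: ρ → (-7,15,12)
river: ρ → (12,9,-10)
river: ρ → (-10,11,11)
river: ρ → (11,11,-10)
river: ρ → (-10,9,12)
river: ρ → (12,15,-7)
ρ-cycle length = 16 (tail of 0 descent steps not counted)

16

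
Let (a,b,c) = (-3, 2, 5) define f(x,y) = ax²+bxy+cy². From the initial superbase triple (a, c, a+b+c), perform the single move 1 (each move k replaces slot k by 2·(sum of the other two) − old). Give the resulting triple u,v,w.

start (-3,5,4) = (f(1,0),f(0,1),f(1,1))
replace slot 1: 2·(5+4) − (-3) = 21 → (21,5,4)

21,5,4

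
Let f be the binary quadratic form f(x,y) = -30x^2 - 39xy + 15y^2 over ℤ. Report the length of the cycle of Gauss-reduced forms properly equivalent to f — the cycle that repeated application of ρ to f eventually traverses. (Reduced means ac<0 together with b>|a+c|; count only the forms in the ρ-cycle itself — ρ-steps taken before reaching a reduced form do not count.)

D = 3321, ⌊√D⌋ = 57
descent: ρ → (15,39,-30)  [lands on river]
river: ρ → (-30,21,24)
river: ρ → (24,27,-27)
river: ρ → (-27,27,24)
river: ρ → (24,21,-30)
river: ρ → (-30,39,15)
river: ρ → (15,51,-12)
river: ρ → (-12,45,27)
river: ρ → (27,9,-30)
river: ρ → (-30,51,6)
river: ρ → (6,57,-3)
river: ρ → (-3,57,6)
river: ρ → (6,51,-30)
river: ρ → (-30,9,27)
river: ρ → (27,45,-12)
river: ρ → (-12,51,15)
ρ-cycle length = 16 (tail of 1 descent step not counted)

16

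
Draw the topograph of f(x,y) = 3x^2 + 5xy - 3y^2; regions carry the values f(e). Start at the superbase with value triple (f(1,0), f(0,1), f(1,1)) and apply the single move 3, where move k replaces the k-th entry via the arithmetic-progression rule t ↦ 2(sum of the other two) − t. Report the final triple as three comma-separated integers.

start (3,-3,5) = (f(1,0),f(0,1),f(1,1))
replace slot 3: 2·(3+(-3)) − 5 = -5 → (3,-3,-5)

3,-3,-5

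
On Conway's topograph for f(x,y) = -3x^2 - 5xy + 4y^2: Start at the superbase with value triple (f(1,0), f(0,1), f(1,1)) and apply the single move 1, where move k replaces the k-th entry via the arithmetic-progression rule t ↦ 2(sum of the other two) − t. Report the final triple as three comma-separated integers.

start (-3,4,-4) = (f(1,0),f(0,1),f(1,1))
replace slot 1: 2·(4+(-4)) − (-3) = 3 → (3,4,-4)

3,4,-4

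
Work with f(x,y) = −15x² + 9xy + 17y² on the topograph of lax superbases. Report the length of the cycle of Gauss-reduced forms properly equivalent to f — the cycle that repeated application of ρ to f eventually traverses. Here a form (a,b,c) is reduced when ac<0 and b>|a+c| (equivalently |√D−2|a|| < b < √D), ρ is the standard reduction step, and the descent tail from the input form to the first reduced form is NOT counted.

D = 1101, ⌊√D⌋ = 33
river: ρ → (17,25,-7)
river: ρ → (-7,31,5)
river: ρ → (5,29,-13)
river: ρ → (-13,23,11)
river: ρ → (11,21,-15)
river: ρ → (-15,9,17)
ρ-cycle length = 6 (tail of 0 descent steps not counted)

6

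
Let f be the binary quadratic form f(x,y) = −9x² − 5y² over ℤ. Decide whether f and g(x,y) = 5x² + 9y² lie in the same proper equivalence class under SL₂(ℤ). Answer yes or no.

D₁ = -180, D₂ = -180
f is negative-definite; reduce −f:
−f: flip: (9,0,5)→(5,0,9)
−f: reduced (well bottom): (5,0,9) with a≤c, −a<b≤a
flip sign back: reduced form of f is (-5,0,-9)
g: reduced (well bottom): (5,0,9) with a≤c, −a<b≤a
reduced forms (-5, 0, -9) vs (5, 0, 9) ⇒ inequivalent

no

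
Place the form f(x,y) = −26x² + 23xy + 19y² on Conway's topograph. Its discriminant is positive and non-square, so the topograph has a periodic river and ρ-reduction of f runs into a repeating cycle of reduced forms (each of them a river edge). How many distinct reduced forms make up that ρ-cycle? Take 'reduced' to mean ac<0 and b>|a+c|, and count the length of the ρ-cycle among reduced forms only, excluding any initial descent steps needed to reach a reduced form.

D = 2505, ⌊√D⌋ = 50
river: ρ → (19,15,-30)
river: ρ → (-30,45,4)
river: ρ → (4,43,-41)
river: ρ → (-41,39,6)
river: ρ → (6,45,-20)
river: ρ → (-20,35,16)
river: ρ → (16,29,-26)
river: ρ → (-26,23,19)
ρ-cycle length = 8 (tail of 0 descent steps not counted)

8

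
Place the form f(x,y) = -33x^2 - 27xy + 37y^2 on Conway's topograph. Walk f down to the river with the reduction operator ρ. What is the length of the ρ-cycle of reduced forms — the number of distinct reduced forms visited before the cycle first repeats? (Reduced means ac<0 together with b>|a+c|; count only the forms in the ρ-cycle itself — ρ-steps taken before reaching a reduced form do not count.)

D = 5613, ⌊√D⌋ = 74
descent: ρ → (37,27,-33)  [lands on river]
river: ρ → (-33,39,31)
river: ρ → (31,23,-41)
river: ρ → (-41,59,13)
river: ρ → (13,71,-11)
river: ρ → (-11,61,43)
river: ρ → (43,25,-29)
river: ρ → (-29,33,39)
river: ρ → (39,45,-23)
river: ρ → (-23,47,37)
ρ-cycle length = 10 (tail of 1 descent step not counted)

10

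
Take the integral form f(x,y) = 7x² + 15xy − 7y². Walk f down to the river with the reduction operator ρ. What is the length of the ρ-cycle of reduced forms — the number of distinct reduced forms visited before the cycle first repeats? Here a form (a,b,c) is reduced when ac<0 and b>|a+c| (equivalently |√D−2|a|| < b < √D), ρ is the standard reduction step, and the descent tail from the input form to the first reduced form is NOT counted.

D = 421, ⌊√D⌋ = 20
river: ρ → (-7,13,9)
river: ρ → (9,5,-11)
river: ρ → (-11,17,3)
river: ρ → (3,19,-5)
river: ρ → (-5,11,15)
river: ρ → (15,19,-1)
river: ρ → (-1,19,15)
river: ρ → (15,11,-5)
river: ρ → (-5,19,3)
river: ρ → (3,17,-11)
river: ρ → (-11,5,9)
river: ρ → (9,13,-7)
river: ρ → (-7,15,7)
river: ρ → (7,13,-9)
river: ρ → (-9,5,11)
river: ρ → (11,17,-3)
river: ρ → (-3,19,5)
river: ρ → (5,11,-15)
river: ρ → (-15,19,1)
river: ρ → (1,19,-15)
river: ρ → (-15,11,5)
river: ρ → (5,19,-3)
river: ρ → (-3,17,11)
river: ρ → (11,5,-9)
river: ρ → (-9,13,7)
river: ρ → (7,15,-7)
ρ-cycle length = 26 (tail of 0 descent steps not counted)

26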